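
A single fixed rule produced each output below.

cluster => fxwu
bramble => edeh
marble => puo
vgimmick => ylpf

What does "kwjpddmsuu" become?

nmgpx

Looking at the pairs, the operation is to shift every letter 3 places forward in the alphabet (wrapping around), then keep every other character starting from the first (positions 1st, 3rd, 5th, ...).
Working it through for "kwjpddmsuu": intermediate "nzmsggpvxx", final "nmgpx".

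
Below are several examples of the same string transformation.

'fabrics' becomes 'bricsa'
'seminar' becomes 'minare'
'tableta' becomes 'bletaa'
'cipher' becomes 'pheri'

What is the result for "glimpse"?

impsel

Each output is the input with this applied: delete the first character, then move the first character to the end.
Working it through for "glimpse": intermediate "limpse", final "impsel".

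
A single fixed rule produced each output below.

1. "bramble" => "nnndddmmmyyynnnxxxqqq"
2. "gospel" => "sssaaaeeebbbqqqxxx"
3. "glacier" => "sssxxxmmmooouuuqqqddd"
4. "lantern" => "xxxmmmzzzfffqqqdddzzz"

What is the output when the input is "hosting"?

The pattern: shift every letter 12 places forward in the alphabet (wrapping around), then repeat every character 3 times.
"hosting" → "taefuzs" → "tttaaaeeefffuuuzzzsss".
(Check on "glacier": → "sxmouqd" → "sssxxxmmmooouuuqqqddd" ✓)

tttaaaeeefffuuuzzzsss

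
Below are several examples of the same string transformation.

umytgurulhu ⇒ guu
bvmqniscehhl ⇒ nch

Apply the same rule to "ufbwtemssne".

Rule — delete the first 3 characters, then keep one character in every 3, starting at position 2 (positions 2nd, 5th, 8th, ...).
"ufbwtemssne" → "wtemssne" → "tse".

tse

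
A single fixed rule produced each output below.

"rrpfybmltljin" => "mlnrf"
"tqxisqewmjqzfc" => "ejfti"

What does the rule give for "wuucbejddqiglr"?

What's happening: keep one character in every 3, starting at position 1 (positions 1st, 4th, 7th, ...), then move the last 3 characters to the front (rotate right by 3).
On "wuucbejddqiglr": the first step gives "wcjql", and the second then gives "jqlwc".

jqlwc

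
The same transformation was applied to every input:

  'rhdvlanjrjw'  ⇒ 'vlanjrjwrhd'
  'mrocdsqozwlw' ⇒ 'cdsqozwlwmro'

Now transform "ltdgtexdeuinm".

gtexdeuinmltd

What's happening: move the first 3 characters to the end (rotate left by 3).
For "ltdgtexdeuinm" the result is "gtexdeuinmltd".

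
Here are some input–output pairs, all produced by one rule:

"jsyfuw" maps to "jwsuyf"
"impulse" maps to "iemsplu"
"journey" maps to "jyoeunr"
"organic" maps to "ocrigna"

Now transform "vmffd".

vdmff

Rule — take characters alternately from the front and the back (1st, last, 2nd, 2nd-last, ...).
Applying that to "vmffd" gives "vdmff".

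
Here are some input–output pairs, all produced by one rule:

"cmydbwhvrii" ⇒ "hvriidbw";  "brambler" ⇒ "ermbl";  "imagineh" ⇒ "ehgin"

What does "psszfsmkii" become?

What's happening: delete the first 3 characters, then move the first 3 characters to the end (rotate left by 3).
For "psszfsmkii", step one produces "zfsmkii"; step two turns that into "mkiizfs".

mkiizfs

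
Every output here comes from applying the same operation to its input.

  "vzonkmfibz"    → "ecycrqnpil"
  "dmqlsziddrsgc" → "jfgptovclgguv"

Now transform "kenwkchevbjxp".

asnhqznfkhyem

The rule is to move the last 2 characters to the front (rotate right by 2), then shift every letter 3 places forward in the alphabet (wrapping around).
Starting from "kenwkchevbjxp": after the first operation, "xpkenwkchevbj"; after the second, "asnhqznfkhyem".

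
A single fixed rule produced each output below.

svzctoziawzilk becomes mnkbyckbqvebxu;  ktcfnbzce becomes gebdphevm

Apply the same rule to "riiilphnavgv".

In each case the input is transformed by: shift every letter 2 places forward in the alphabet (wrapping around), then reverse the string.
Working it through for "riiilphnavgv": intermediate "tkkknrjpcxix", final "xixcpjrnkkkt".

xixcpjrnkkkt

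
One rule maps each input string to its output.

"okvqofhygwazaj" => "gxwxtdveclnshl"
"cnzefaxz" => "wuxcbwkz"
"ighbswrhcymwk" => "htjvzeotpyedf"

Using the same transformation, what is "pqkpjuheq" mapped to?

What's happening: reverse the string, then shift every letter 3 places backward in the alphabet (wrapping around).
For "pqkpjuheq" the result is "nbergmhnm".

nbergmhnm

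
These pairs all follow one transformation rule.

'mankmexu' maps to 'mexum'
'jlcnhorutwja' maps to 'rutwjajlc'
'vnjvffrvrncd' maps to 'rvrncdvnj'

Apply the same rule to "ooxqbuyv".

buyvo

Each output is the input with this applied: swap the front and back halves of the string, then delete the last 3 characters.
"ooxqbuyv" → "buyvooxq" → "buyvo".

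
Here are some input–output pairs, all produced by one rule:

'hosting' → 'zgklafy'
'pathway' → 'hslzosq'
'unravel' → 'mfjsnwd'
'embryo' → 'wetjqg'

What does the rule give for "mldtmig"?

Rule — shift every letter 8 places backward in the alphabet (wrapping around).
For "mldtmig" the result is "edvleay".

edvleay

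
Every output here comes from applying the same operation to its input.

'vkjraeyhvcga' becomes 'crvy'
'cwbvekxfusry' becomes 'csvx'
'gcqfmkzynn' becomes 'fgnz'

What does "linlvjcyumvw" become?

Each output is the input with this applied: keep one character in every 3, starting at position 1 (positions 1st, 4th, 7th, ...), then sort the characters into alphabetical order.
For "linlvjcyumvw", step one produces "llcm"; step two turns that into "cllm".

cllm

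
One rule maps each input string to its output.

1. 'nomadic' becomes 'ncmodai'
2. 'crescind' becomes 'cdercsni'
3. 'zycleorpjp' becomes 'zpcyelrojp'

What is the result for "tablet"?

Rule — move the last character to the front, then swap each adjacent pair of characters (1↔2, 3↔4, ...).
Starting from "tablet": after the first operation, "ttable"; after the second, "ttbael".
(Check on "nomadic": → "cnomadi" → "ncmodai" ✓)

ttbael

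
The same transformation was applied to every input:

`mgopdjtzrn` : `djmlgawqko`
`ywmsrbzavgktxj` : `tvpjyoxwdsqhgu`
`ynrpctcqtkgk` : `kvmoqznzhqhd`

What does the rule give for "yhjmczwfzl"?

The pattern: shift every letter 3 places backward in the alphabet (wrapping around), then swap each adjacent pair of characters (1↔2, 3↔4, ...).
For "yhjmczwfzl" the result is "evjgwzctiw".

evjgwzctiw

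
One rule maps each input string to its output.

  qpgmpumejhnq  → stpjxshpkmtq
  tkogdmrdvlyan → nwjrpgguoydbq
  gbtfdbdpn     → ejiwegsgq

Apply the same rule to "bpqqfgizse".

Looking at the pairs, the operation is to shift every letter 3 places forward in the alphabet (wrapping around), then swap each adjacent pair of characters (1↔2, 3↔4, ...).
Working it through for "bpqqfgizse": intermediate "esttijlcvh", final "settjiclhv".
(Check on "gbtfdbdpn": → "jewigegsq" → "ejiwegsgq" ✓)

settjiclhv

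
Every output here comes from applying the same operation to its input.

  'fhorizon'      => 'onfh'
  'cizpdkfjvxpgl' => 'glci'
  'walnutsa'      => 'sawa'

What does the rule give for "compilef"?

efco

In each case the input is transformed by: move the first 2 characters to the end (rotate left by 2), then keep only the last 4 characters.
Starting from "compilef": after the first operation, "mpilefco"; after the second, "efco".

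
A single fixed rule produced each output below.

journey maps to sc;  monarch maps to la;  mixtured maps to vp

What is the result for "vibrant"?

The pattern: shift every letter 2 places backward in the alphabet (wrapping around), then keep one character in every 3, starting at position 3 (positions 3rd, 6th, 9th, ...).
For "vibrant", step one produces "tgzpylr"; step two turns that into "zl".
(Check on "journey": → "hmsplcw" → "sc" ✓)

zl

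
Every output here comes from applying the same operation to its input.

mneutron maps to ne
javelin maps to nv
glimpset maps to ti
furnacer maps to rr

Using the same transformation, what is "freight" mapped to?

In each case the input is transformed by: move the last 3 characters to the front (rotate right by 3), then keep one character in every 3, starting at position 3 (positions 3rd, 6th, 9th, ...).
Applying both steps to "freight": "ghtfrei", then "te".

te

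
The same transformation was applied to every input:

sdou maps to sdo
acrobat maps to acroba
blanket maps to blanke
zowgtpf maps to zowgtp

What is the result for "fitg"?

The transformation: delete the last character.
For "fitg" the result is "fit".

fit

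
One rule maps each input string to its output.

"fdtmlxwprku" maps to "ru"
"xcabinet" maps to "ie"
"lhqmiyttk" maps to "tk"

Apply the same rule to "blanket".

kt

The transformation: keep every other character starting from the first (positions 1st, 3rd, 5th, ...), then keep only the last 2 characters.
For "blanket", step one produces "bakt"; step two turns that into "kt".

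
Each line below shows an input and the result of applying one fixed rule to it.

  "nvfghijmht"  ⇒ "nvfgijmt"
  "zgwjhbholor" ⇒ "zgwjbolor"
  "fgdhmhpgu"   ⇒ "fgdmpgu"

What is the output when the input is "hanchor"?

ancor

The pattern: remove every "h".
Doing the same to "hanchor": "ancor".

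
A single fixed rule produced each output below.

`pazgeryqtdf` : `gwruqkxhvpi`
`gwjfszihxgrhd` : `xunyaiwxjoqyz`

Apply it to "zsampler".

qijvrcdg

Each output is the input with this applied: take characters alternately from the front and the back (1st, last, 2nd, 2nd-last, ...), then shift every letter 9 places backward in the alphabet (wrapping around).
"zsampler" → "zrsealmp" → "qijvrcdg".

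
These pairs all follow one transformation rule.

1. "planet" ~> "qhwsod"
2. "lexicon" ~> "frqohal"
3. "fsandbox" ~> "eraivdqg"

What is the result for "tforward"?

dugwiruz

The rule is to move the last 3 characters to the front (rotate right by 3), then shift every letter 3 places forward in the alphabet (wrapping around).
For "tforward" the result is "dugwiruz".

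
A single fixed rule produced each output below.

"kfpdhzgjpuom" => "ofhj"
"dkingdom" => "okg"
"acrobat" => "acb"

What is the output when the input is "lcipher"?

The pattern: move the last 2 characters to the front (rotate right by 2), then keep one character in every 3, starting at position 1 (positions 1st, 4th, 7th, ...).
Applying that to "lcipher" gives "ech".

ech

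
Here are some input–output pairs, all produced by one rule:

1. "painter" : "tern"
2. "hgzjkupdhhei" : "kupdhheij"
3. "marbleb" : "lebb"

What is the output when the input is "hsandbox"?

dboxn

The rule is to delete the first 3 characters, then move the first character to the end.
On "hsandbox": the first step gives "ndbox", and the second then gives "dboxn".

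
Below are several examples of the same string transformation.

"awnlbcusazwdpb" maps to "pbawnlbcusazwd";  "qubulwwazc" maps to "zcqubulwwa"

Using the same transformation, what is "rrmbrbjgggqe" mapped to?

qerrmbrbjggg

The pattern: move the last 2 characters to the front (rotate right by 2).
Doing the same to "rrmbrbjgggqe": "qerrmbrbjggg".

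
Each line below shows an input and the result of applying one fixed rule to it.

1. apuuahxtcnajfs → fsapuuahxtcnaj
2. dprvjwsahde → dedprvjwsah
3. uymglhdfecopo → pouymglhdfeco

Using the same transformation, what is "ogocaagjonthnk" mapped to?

nkogocaagjonth

Each output is the input with this applied: move the last 2 characters to the front (rotate right by 2).
On "ogocaagjonthnk" that produces "nkogocaagjonth".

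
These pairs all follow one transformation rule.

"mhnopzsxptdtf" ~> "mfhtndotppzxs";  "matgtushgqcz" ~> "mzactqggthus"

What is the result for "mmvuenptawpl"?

mlmpvwuaetnp

What's happening: take characters alternately from the front and the back (1st, last, 2nd, 2nd-last, ...).
Applying that to "mmvuenptawpl" gives "mlmpvwuaetnp".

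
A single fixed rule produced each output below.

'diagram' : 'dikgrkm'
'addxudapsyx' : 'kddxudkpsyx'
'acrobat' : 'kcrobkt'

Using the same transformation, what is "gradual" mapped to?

Looking at the pairs, the operation is to replace every "a" with "k".
So "gradual" becomes "grkdukl".

grkdukl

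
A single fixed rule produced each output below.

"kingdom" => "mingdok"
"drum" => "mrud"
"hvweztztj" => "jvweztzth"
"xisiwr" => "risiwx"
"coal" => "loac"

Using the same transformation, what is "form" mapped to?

morf

What's happening: swap the first and last characters.
For "form" the result is "morf".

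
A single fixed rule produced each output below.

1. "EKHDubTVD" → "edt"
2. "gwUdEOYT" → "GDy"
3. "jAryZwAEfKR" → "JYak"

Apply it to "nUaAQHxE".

NaX

What's happening: flip the case of every letter, then keep one character in every 3, starting at position 1 (positions 1st, 4th, 7th, ...).
Doing the same to "nUaAQHxE": "NaX".
(Check on "jAryZwAEfKR": → "JaRYzWaeFkr" → "JYak" ✓)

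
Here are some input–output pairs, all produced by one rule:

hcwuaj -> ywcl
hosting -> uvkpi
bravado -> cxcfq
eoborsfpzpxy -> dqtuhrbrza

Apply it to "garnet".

tpgv

The pattern: delete the first 2 characters, then shift every letter 2 places forward in the alphabet (wrapping around).
On "garnet": the first step gives "rnet", and the second then gives "tpgv".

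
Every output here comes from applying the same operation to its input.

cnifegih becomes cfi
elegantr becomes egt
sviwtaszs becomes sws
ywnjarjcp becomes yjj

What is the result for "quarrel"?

qrl

Rule — keep one character in every 3, starting at position 1 (positions 1st, 4th, 7th, ...).
Applying that to "quarrel" gives "qrl".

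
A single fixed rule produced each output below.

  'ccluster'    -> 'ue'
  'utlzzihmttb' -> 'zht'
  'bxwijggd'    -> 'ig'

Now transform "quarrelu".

rl

What's happening: delete the first character, then keep one character in every 3, starting at position 3 (positions 3rd, 6th, 9th, ...).
Working it through for "quarrelu": intermediate "uarrelu", final "rl".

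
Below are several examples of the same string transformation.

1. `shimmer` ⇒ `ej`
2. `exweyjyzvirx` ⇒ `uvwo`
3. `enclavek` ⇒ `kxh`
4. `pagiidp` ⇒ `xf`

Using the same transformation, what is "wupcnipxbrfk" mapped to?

Each output is the input with this applied: shift every letter 3 places backward in the alphabet (wrapping around), then keep one character in every 3, starting at position 2 (positions 2nd, 5th, 8th, ...).
Doing the same to "wupcnipxbrfk": "rkuc".
(Check on "shimmer": → "pefjjbo" → "ej" ✓)

rkuc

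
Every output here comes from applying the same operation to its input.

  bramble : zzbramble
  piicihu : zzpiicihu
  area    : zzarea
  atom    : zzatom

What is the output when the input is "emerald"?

Rule — prepend "zz".
On "emerald" that produces "zzemerald".

zzemerald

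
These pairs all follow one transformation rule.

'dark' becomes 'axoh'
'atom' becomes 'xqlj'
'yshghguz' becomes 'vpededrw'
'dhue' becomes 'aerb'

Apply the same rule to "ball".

The transformation: shift every letter 3 places backward in the alphabet (wrapping around).
Applying that to "ball" gives "yxii".

yxii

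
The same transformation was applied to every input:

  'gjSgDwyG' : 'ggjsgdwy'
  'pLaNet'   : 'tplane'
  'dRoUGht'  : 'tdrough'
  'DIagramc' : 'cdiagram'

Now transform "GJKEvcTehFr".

The rule is to move the last character to the front, then convert every letter to lowercase.
"GJKEvcTehFr" → "rgjkevctehf".

rgjkevctehf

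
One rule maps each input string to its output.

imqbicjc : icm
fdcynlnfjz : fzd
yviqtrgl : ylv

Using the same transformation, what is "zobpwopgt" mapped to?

The transformation: take characters alternately from the front and the back (1st, last, 2nd, 2nd-last, ...), then keep only the first 3 characters.
Applying both steps to "zobpwopgt": "ztogbppow", then "zto".

zto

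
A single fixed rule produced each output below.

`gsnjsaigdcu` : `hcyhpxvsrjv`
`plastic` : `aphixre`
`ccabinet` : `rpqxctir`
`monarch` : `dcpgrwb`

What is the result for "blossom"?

adhhdbq

In each case the input is transformed by: move the first character to the end, then shift every letter 11 places backward in the alphabet (wrapping around).
On "blossom": the first step gives "lossomb", and the second then gives "adhhdbq".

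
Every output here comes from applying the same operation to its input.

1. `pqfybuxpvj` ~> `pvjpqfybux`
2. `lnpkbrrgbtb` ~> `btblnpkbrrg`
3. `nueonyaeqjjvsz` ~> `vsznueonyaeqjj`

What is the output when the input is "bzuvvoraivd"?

ivdbzuvvora

The pattern: move the last 3 characters to the front (rotate right by 3).
Applying that to "bzuvvoraivd" gives "ivdbzuvvora".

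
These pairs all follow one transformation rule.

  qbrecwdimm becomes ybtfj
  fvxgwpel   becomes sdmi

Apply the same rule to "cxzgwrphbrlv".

In each case the input is transformed by: keep every other character starting from the second (positions 2nd, 4th, 6th, ...), then shift every letter 3 places backward in the alphabet (wrapping around).
On "cxzgwrphbrlv": the first step gives "xgrhrv", and the second then gives "udoeos".

udoeos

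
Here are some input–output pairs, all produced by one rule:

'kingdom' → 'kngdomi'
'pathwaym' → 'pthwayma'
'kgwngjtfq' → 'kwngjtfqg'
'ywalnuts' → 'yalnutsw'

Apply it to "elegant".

In each case the input is transformed by: move the first character to the end, then swap the first and last characters.
Applying both steps to "elegant": "legante", then "eegantl".

eegantl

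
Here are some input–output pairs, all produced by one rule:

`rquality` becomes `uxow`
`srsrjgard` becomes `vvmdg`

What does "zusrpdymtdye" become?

cvsbwb

Looking at the pairs, the operation is to shift every letter 3 places forward in the alphabet (wrapping around), then keep every other character starting from the first (positions 1st, 3rd, 5th, ...).
Starting from "zusrpdymtdye": after the first operation, "cxvusgbpwgbh"; after the second, "cvsbwb".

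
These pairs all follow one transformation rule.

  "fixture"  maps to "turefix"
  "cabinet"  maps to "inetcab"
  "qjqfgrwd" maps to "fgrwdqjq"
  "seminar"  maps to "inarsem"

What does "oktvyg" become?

vygokt

The rule is to move the first 3 characters to the end (rotate left by 3).
Applying that to "oktvyg" gives "vygokt".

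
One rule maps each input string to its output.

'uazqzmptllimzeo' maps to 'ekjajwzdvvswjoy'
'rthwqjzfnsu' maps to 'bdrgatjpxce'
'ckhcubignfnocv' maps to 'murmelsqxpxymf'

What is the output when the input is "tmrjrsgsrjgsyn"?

In each case the input is transformed by: shift every letter 10 places forward in the alphabet (wrapping around).
Applying that to "tmrjrsgsrjgsyn" gives "dwbtbcqcbtqcix".

dwbtbcqcbtqcix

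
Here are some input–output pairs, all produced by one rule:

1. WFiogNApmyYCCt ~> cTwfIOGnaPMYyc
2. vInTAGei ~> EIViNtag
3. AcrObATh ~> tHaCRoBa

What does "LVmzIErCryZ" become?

Looking at the pairs, the operation is to flip the case of every letter, then move the last 2 characters to the front (rotate right by 2).
For "LVmzIErCryZ" the result is "YzlvMZieRcR".

YzlvMZieRcR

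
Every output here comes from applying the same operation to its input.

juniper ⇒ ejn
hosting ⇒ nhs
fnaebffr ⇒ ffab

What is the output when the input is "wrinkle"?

The pattern: move the last 3 characters to the front (rotate right by 3), then keep every other character starting from the second (positions 2nd, 4th, 6th, ...).
Starting from "wrinkle": after the first operation, "klewrin"; after the second, "lwi".

lwi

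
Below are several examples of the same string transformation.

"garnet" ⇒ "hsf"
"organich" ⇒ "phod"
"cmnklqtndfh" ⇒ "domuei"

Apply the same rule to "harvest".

isfu

Rule — shift every letter 1 place forward in the alphabet (wrapping around), then keep every other character starting from the first (positions 1st, 3rd, 5th, ...).
Applying both steps to "harvest": "ibswftu", then "isfu".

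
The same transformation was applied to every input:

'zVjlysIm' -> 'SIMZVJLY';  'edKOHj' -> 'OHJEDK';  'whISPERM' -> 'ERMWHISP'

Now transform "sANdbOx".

What's happening: move the last 3 characters to the front (rotate right by 3), then convert every letter to uppercase.
"sANdbOx" → "BOXSAND".

BOXSAND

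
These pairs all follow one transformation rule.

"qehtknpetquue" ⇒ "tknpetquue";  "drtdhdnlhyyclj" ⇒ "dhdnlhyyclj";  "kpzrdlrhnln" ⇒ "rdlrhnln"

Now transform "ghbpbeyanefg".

The pattern: delete the first 3 characters.
So "ghbpbeyanefg" becomes "pbeyanefg".

pbeyanefg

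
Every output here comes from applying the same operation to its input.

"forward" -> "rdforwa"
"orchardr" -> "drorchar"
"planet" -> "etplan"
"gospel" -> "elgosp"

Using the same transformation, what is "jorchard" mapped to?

Each output is the input with this applied: move the last 2 characters to the front (rotate right by 2).
On "jorchard" that produces "rdjorcha".

rdjorcha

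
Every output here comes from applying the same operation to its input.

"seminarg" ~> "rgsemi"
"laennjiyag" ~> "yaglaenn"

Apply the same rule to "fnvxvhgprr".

prrfnvxv

The transformation: swap the front and back halves of the string, then delete the first 2 characters.
On "fnvxvhgprr": the first step gives "hgprrfnvxv", and the second then gives "prrfnvxv".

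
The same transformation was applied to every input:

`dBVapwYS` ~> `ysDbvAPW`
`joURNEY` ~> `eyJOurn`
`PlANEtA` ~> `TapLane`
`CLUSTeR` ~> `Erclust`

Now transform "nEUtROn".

oNNeuTr

What's happening: move the last 2 characters to the front (rotate right by 2), then flip the case of every letter.
On "nEUtROn" that produces "oNNeuTr".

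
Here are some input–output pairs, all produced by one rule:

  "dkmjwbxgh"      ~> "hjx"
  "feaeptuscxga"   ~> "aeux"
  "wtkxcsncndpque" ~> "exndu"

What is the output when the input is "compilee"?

epe

Rule — swap the first and last characters, then keep one character in every 3, starting at position 1 (positions 1st, 4th, 7th, ...).
For "compilee", step one produces "eompilec"; step two turns that into "epe".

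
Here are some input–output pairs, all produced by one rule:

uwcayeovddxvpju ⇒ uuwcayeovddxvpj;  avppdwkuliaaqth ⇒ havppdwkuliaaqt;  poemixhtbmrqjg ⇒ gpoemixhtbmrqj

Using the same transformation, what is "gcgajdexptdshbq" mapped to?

qgcgajdexptdshb

The transformation: move the last character to the front.
Doing the same to "gcgajdexptdshbq": "qgcgajdexptdshb".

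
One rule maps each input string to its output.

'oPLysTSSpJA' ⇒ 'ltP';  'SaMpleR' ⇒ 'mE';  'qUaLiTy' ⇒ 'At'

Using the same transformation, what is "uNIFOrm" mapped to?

iR

The rule is to keep one character in every 3, starting at position 3 (positions 3rd, 6th, 9th, ...), then flip the case of every letter.
Applying both steps to "uNIFOrm": "Ir", then "iR".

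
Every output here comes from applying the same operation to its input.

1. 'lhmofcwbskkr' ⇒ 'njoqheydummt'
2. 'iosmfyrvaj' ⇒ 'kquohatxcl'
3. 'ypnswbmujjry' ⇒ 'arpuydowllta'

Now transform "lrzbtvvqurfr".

Rule — shift every letter 2 places forward in the alphabet (wrapping around).
So "lrzbtvvqurfr" becomes "ntbdvxxswtht".

ntbdvxxswtht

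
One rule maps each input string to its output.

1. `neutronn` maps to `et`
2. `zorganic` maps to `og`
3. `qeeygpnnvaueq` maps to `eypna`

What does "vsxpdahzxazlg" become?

spaza

The rule is to delete the last 3 characters, then keep every other character starting from the second (positions 2nd, 4th, 6th, ...).
"vsxpdahzxazlg" → "vsxpdahzxa" → "spaza".
(Check on "neutronn": → "neutr" → "et" ✓)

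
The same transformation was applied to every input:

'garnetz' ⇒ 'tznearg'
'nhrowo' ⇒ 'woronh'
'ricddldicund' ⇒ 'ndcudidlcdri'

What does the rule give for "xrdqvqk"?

qkqvrdx

Each output is the input with this applied: reverse the string, then swap each adjacent pair of characters (1↔2, 3↔4, ...).
Starting from "xrdqvqk": after the first operation, "kqvqdrx"; after the second, "qkqvrdx".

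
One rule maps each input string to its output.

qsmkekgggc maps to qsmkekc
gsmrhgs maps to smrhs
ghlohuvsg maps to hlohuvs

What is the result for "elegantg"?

The rule is to remove every "g".
Doing the same to "elegantg": "eleant".

eleant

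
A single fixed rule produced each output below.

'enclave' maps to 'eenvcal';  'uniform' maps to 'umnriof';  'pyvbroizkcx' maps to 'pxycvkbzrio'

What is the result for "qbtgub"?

The transformation: take characters alternately from the front and the back (1st, last, 2nd, 2nd-last, ...).
So "qbtgub" becomes "qbbutg".

qbbutg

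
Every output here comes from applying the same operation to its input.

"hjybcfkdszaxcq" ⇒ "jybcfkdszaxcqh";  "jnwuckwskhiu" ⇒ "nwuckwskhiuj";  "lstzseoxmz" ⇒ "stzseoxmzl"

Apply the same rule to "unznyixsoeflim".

The pattern: move the first character to the end.
Doing the same to "unznyixsoeflim": "nznyixsoeflimu".

nznyixsoeflimu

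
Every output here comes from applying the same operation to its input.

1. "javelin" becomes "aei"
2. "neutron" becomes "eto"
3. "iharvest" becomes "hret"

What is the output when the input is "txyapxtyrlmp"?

xaxylp

Looking at the pairs, the operation is to keep every other character starting from the second (positions 2nd, 4th, 6th, ...).
"txyapxtyrlmp" → "xaxylp".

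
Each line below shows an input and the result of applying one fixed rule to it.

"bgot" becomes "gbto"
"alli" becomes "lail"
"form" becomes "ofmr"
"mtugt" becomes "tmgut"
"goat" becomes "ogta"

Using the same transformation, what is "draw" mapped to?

rdwa

Looking at the pairs, the operation is to swap each adjacent pair of characters (1↔2, 3↔4, ...).
So "draw" becomes "rdwa".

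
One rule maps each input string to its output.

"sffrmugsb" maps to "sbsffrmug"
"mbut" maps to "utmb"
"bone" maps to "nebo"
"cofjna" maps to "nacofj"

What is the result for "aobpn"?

pnaob

Looking at the pairs, the operation is to move the last 2 characters to the front (rotate right by 2).
For "aobpn" the result is "pnaob".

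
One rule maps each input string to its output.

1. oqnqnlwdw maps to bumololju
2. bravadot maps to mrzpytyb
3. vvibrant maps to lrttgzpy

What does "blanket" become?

crzjyli

The transformation: move the last 2 characters to the front (rotate right by 2), then shift every letter 2 places backward in the alphabet (wrapping around).
"blanket" → "etblank" → "crzjyli".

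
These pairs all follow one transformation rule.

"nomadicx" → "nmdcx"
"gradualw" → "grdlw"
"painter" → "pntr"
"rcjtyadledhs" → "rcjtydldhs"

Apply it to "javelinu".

jvln

Each output is the input with this applied: remove every vowel.
Doing the same to "javelinu": "jvln".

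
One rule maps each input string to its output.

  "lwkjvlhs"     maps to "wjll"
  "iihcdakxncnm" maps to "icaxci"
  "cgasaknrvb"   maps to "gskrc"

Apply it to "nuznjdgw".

undn

The pattern: swap the first and last characters, then keep every other character starting from the second (positions 2nd, 4th, 6th, ...).
On "nuznjdgw": the first step gives "wuznjdgn", and the second then gives "undn".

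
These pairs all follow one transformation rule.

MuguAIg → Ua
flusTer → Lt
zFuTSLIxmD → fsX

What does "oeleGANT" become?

Egt

The transformation: flip the case of every letter, then keep one character in every 3, starting at position 2 (positions 2nd, 5th, 8th, ...).
Working it through for "oeleGANT": intermediate "OELEgant", final "Egt".
(Check on "flusTer": → "FLUStER" → "Lt" ✓)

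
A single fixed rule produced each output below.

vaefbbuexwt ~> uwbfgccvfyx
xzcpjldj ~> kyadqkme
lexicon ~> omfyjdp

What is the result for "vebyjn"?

owfczk

The pattern: move the last character to the front, then shift every letter 1 place forward in the alphabet (wrapping around).
For "vebyjn" the result is "owfczk".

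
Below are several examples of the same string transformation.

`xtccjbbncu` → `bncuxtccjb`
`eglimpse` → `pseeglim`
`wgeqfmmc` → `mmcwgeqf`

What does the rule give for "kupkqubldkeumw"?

The transformation: move the first character to the end, then swap the front and back halves of the string.
On "kupkqubldkeumw": the first step gives "upkqubldkeumwk", and the second then gives "dkeumwkupkqubl".

dkeumwkupkqubl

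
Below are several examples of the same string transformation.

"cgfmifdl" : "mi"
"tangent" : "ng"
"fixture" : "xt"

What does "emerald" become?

In each case the input is transformed by: delete the last 3 characters, then keep only the last 2 characters.
For "emerald", step one produces "emer"; step two turns that into "er".

er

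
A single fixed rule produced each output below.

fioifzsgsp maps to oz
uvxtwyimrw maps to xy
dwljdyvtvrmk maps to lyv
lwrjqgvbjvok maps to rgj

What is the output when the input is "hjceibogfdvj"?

The rule is to delete the last 3 characters, then keep one character in every 3, starting at position 3 (positions 3rd, 6th, 9th, ...).
Applying both steps to "hjceibogfdvj": "hjceibogf", then "cbf".

cbf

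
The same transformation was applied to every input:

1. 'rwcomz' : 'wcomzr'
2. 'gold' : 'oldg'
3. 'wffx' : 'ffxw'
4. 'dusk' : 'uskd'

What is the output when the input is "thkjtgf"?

hkjtgft

The transformation: move the first character to the end.
So "thkjtgf" becomes "hkjtgft".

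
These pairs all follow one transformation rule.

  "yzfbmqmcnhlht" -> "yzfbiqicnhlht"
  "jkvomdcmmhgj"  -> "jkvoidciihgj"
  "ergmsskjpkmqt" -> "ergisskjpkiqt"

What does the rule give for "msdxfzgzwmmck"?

isdxfzgzwiick

The pattern: replace every "m" with "i".
"msdxfzgzwmmck" → "isdxfzgzwiick".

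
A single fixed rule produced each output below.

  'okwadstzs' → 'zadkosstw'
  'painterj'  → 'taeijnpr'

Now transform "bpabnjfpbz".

zabbbfjnpp

What's happening: sort the characters into alphabetical order, then move the last character to the front.
On "bpabnjfpbz": the first step gives "abbbfjnppz", and the second then gives "zabbbfjnpp".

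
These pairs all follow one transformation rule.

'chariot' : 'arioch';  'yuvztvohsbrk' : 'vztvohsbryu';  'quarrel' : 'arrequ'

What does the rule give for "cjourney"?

The transformation: delete the last character, then move the first 2 characters to the end (rotate left by 2).
On "cjourney": the first step gives "cjourne", and the second then gives "ournecj".

ournecj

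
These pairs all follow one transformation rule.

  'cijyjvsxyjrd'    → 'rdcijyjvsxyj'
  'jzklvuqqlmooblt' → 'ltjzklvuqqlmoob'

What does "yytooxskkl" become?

klyytooxsk

Rule — move the last 2 characters to the front (rotate right by 2).
On "yytooxskkl" that produces "klyytooxsk".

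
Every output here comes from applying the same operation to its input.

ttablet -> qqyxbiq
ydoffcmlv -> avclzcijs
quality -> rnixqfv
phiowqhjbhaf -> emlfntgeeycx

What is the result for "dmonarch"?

jakloxez

Looking at the pairs, the operation is to shift every letter 3 places backward in the alphabet (wrapping around), then swap each adjacent pair of characters (1↔2, 3↔4, ...).
"dmonarch" → "jakloxez".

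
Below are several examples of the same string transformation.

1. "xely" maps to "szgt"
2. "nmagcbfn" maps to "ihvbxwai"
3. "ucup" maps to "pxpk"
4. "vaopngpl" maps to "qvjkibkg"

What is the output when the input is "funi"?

The transformation: shift every letter 5 places backward in the alphabet (wrapping around).
For "funi" the result is "apid".

apid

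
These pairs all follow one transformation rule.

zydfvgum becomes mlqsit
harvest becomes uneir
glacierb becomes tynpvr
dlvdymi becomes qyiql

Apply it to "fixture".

The rule is to delete the last 2 characters, then shift every letter 13 places forward in the alphabet (wrapping around) — i.e. ROT13.
Working it through for "fixture": intermediate "fixtu", final "svkgh".
(Check on "glacierb": → "glacie" → "tynpvr" ✓)

svkgh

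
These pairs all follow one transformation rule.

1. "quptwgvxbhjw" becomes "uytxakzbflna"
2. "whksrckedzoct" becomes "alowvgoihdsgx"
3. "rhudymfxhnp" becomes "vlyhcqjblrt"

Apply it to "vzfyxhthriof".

Each output is the input with this applied: shift every letter 4 places forward in the alphabet (wrapping around).
On "vzfyxhthriof" that produces "zdjcblxlvmsj".

zdjcblxlvmsj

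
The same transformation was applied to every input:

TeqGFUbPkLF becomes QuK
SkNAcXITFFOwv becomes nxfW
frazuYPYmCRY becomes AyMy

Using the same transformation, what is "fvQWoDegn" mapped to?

qdN

Each output is the input with this applied: flip the case of every letter, then keep one character in every 3, starting at position 3 (positions 3rd, 6th, 9th, ...).
On "fvQWoDegn": the first step gives "FVqwOdEGN", and the second then gives "qdN".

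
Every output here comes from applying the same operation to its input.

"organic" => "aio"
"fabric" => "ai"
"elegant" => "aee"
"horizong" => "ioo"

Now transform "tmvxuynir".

The pattern: sort the characters into alphabetical order, then keep only the vowels.
On "tmvxuynir" that produces "iu".

iu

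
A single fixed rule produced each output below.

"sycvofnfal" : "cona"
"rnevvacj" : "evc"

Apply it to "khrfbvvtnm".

rbvn

What's happening: delete the first character, then keep every other character starting from the second (positions 2nd, 4th, 6th, ...).
"khrfbvvtnm" → "hrfbvvtnm" → "rbvn".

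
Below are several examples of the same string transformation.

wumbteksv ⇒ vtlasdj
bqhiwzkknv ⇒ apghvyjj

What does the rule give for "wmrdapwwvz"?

Rule — delete the last 2 characters, then shift every letter 1 place backward in the alphabet (wrapping around).
Applying both steps to "wmrdapwwvz": "wmrdapww", then "vlqczovv".

vlqczovv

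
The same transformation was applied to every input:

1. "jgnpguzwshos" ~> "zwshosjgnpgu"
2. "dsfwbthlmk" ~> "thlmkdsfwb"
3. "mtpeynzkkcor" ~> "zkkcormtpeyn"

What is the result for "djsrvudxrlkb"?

Rule — swap the front and back halves of the string.
So "djsrvudxrlkb" becomes "dxrlkbdjsrvu".

dxrlkbdjsrvu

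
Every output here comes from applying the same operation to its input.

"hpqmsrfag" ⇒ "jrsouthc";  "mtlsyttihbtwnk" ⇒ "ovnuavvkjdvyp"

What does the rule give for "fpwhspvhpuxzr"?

Looking at the pairs, the operation is to delete the last character, then shift every letter 2 places forward in the alphabet (wrapping around).
So "fpwhspvhpuxzr" becomes "hryjurxjrwzb".
(Check on "mtlsyttihbtwnk": → "mtlsyttihbtwn" → "ovnuavvkjdvyp" ✓)

hryjurxjrwzb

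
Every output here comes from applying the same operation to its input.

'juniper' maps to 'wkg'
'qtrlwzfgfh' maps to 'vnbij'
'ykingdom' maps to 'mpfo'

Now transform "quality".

wnv

Looking at the pairs, the operation is to shift every letter 2 places forward in the alphabet (wrapping around), then keep every other character starting from the second (positions 2nd, 4th, 6th, ...).
Working it through for "quality": intermediate "swcnkva", final "wnv".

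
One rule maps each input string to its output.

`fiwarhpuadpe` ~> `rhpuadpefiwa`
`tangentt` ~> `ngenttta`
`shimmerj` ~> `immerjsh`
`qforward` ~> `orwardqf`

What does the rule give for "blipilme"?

The transformation: move the last 2 characters to the front (rotate right by 2), then swap the front and back halves of the string.
Applying both steps to "blipilme": "meblipil", then "ipilmebl".

ipilmebl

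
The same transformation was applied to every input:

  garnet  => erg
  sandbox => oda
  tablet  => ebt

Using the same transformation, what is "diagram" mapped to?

Looking at the pairs, the operation is to reverse the string, then keep every other character starting from the second (positions 2nd, 4th, 6th, ...).
Doing the same to "diagram": "agi".

agi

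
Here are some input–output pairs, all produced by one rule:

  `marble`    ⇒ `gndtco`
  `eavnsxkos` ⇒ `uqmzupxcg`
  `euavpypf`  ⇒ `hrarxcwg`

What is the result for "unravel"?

ngxctpw

The pattern: reverse the string, then shift every letter 2 places forward in the alphabet (wrapping around).
"unravel" → "levarnu" → "ngxctpw".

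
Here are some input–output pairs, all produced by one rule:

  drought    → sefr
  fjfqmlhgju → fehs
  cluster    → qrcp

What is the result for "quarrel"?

Rule — shift every letter 2 places backward in the alphabet (wrapping around), then keep only the last 4 characters.
For "quarrel", step one produces "osyppcj"; step two turns that into "ppcj".

ppcj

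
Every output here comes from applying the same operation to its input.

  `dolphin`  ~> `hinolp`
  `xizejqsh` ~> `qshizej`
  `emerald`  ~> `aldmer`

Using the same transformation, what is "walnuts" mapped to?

utsaln

The pattern: delete the first character, then move the last 3 characters to the front (rotate right by 3).
Applying that to "walnuts" gives "utsaln".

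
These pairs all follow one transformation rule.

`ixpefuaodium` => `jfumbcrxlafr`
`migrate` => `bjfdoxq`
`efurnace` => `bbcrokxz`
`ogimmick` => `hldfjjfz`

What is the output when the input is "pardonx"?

umxoalk

The rule is to move the last character to the front, then shift every letter 3 places backward in the alphabet (wrapping around).
On "pardonx": the first step gives "xpardon", and the second then gives "umxoalk".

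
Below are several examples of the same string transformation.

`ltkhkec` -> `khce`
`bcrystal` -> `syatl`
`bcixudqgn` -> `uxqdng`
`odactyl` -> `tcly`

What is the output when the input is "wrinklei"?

Rule — delete the first 3 characters, then swap each adjacent pair of characters (1↔2, 3↔4, ...).
"wrinklei" → "kneli".

kneli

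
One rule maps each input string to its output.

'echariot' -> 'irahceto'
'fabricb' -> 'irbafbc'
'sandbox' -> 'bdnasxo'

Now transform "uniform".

ofinumr

The transformation: reverse the string, then move the first 2 characters to the end (rotate left by 2).
For "uniform", step one produces "mrofinu"; step two turns that into "ofinumr".
(Check on "sandbox": → "xobdnas" → "bdnasxo" ✓)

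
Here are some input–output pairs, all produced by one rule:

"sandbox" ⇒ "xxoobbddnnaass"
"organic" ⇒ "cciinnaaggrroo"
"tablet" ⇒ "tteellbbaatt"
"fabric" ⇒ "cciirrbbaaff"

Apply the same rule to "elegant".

ttnnaaggeellee

What's happening: reverse the string, then double every character.
Working it through for "elegant": intermediate "tnagele", final "ttnnaaggeellee".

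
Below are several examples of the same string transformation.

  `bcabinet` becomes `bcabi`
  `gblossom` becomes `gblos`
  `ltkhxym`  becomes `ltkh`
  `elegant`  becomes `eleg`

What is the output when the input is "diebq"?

Each output is the input with this applied: delete the last 3 characters.
Doing the same to "diebq": "di".

di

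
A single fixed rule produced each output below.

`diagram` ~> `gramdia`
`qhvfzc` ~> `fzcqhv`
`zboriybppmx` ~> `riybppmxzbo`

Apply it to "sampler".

plersam

Rule — move the first 3 characters to the end (rotate left by 3).
Doing the same to "sampler": "plersam".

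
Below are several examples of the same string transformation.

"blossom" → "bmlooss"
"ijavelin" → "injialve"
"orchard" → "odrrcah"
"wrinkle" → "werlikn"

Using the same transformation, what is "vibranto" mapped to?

In each case the input is transformed by: take characters alternately from the front and the back (1st, last, 2nd, 2nd-last, ...).
Applying that to "vibranto" gives "voitbnra".

voitbnra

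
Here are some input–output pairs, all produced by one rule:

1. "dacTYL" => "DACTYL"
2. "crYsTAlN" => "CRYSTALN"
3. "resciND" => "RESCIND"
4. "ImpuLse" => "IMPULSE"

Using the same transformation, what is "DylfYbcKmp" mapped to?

DYLFYBCKMP

The rule is to convert every letter to uppercase.
So "DylfYbcKmp" becomes "DYLFYBCKMP".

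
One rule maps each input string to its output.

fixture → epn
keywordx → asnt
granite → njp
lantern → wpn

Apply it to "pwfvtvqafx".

Each output is the input with this applied: keep every other character starting from the second (positions 2nd, 4th, 6th, ...), then shift every letter 4 places backward in the alphabet (wrapping around).
Working it through for "pwfvtvqafx": intermediate "wvvax", final "srrwt".

srrwt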